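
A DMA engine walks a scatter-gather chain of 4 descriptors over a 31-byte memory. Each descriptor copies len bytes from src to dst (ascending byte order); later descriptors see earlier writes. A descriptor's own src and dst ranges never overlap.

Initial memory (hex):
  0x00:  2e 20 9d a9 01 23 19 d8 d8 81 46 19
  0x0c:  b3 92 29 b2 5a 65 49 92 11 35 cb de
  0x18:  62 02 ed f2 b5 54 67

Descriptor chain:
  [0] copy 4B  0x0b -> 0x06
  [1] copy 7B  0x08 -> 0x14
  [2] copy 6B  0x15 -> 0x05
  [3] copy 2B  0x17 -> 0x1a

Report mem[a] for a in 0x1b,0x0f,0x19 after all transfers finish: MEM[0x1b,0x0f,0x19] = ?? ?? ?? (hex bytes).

D0: mem[0x06..0x09] <- [19 b3 92 29]
D1: mem[0x14..0x1a] <- [92 29 46 19 b3 92 29]
D2: mem[0x05..0x0a] <- [29 46 19 b3 92 29]
D3: mem[0x1a..0x1b] <- [19 b3]
query mem[0x1b]=0xb3, mem[0x0f]=0xb2, mem[0x19]=0x92

MEM[0x1b,0x0f,0x19] = b3 b2 92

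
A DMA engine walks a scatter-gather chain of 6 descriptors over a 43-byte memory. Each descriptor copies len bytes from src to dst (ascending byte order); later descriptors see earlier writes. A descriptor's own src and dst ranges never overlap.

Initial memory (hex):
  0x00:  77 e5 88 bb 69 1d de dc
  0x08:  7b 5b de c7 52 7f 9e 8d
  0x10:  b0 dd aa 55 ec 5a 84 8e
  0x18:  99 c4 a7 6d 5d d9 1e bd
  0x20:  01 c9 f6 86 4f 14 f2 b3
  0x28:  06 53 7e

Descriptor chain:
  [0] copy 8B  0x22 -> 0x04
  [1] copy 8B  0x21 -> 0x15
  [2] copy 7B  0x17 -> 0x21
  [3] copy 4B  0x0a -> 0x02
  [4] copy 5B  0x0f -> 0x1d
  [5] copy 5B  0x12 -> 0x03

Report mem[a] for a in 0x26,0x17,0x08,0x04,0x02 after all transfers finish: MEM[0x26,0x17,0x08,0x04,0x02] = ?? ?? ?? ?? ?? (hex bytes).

MEM[0x26,0x17,0x08,0x04,0x02] = 06 86 f2 55 06

#0 dst[0x04+8] := {0xf6,0x86,0x4f,0x14,0xf2,0xb3,0x06,0x53}
#1 dst[0x15+8] := {0xc9,0xf6,0x86,0x4f,0x14,0xf2,0xb3,0x06}
#2 dst[0x21+7] := {0x86,0x4f,0x14,0xf2,0xb3,0x06,0xd9}
#3 dst[0x02+4] := {0x06,0x53,0x52,0x7f}
#4 dst[0x1d+5] := {0x8d,0xb0,0xdd,0xaa,0x55}
#5 dst[0x03+5] := {0xaa,0x55,0xec,0xc9,0xf6}
query mem[0x26]=0x06, mem[0x17]=0x86, mem[0x08]=0xf2, mem[0x04]=0x55, mem[0x02]=0x06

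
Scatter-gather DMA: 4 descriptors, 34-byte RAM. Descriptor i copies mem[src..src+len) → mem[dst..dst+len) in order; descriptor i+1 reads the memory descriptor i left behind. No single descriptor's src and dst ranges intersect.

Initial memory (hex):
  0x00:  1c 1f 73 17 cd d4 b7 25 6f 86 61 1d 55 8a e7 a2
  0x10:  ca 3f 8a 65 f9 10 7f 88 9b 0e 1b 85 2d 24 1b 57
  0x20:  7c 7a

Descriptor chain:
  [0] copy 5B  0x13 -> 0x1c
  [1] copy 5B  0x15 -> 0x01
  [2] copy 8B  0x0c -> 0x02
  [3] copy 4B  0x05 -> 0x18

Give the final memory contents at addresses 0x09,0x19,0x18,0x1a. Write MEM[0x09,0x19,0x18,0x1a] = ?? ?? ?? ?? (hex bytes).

MEM[0x09,0x19,0x18,0x1a] = 65 ca a2 3f

#0 dst[0x1c+5] := {0x65,0xf9,0x10,0x7f,0x88}
#1 dst[0x01+5] := {0x10,0x7f,0x88,0x9b,0x0e}
#2 dst[0x02+8] := {0x55,0x8a,0xe7,0xa2,0xca,0x3f,0x8a,0x65}
#3 dst[0x18+4] := {0xa2,0xca,0x3f,0x8a}
query mem[0x09]=0x65, mem[0x19]=0xca, mem[0x18]=0xa2, mem[0x1a]=0x3f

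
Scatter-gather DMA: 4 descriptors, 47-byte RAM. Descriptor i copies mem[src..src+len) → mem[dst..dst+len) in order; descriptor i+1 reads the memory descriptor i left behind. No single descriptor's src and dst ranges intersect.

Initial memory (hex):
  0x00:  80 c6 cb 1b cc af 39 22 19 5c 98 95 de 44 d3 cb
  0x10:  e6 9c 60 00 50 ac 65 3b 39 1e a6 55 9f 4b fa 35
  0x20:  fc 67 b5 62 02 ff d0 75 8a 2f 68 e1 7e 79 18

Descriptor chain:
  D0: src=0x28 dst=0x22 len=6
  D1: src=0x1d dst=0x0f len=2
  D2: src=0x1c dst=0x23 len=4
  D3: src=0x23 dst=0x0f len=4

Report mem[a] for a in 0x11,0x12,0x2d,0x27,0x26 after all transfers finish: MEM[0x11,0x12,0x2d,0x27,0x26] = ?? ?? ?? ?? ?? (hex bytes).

MEM[0x11,0x12,0x2d,0x27,0x26] = fa 35 79 79 35

#0 dst[0x22+6] := {0x8a,0x2f,0x68,0xe1,0x7e,0x79}
#1 dst[0x0f+2] := {0x4b,0xfa}
#2 dst[0x23+4] := {0x9f,0x4b,0xfa,0x35}
#3 dst[0x0f+4] := {0x9f,0x4b,0xfa,0x35}
query mem[0x11]=0xfa, mem[0x12]=0x35, mem[0x2d]=0x79, mem[0x27]=0x79, mem[0x26]=0x35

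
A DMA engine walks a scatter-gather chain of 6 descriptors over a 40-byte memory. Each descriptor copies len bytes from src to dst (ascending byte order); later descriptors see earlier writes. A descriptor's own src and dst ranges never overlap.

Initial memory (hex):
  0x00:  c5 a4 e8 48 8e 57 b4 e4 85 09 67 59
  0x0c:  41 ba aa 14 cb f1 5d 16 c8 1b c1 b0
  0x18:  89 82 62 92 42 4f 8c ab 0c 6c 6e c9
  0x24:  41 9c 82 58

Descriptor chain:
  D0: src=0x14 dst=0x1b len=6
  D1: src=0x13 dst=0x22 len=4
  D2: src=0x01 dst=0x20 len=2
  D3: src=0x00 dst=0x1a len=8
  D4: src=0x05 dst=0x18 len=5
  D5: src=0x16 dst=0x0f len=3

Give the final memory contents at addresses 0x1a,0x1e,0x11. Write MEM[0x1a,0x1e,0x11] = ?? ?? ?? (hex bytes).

MEM[0x1a,0x1e,0x11] = e4 8e 57

[0] 0x14->0x1b len=6 : c8 1b c1 b0 89 82
[1] 0x13->0x22 len=4 : 16 c8 1b c1
[2] 0x01->0x20 len=2 : a4 e8
[3] 0x00->0x1a len=8 : c5 a4 e8 48 8e 57 b4 e4
[4] 0x05->0x18 len=5 : 57 b4 e4 85 09
[5] 0x16->0x0f len=3 : c1 b0 57
query mem[0x1a]=0xe4, mem[0x1e]=0x8e, mem[0x11]=0x57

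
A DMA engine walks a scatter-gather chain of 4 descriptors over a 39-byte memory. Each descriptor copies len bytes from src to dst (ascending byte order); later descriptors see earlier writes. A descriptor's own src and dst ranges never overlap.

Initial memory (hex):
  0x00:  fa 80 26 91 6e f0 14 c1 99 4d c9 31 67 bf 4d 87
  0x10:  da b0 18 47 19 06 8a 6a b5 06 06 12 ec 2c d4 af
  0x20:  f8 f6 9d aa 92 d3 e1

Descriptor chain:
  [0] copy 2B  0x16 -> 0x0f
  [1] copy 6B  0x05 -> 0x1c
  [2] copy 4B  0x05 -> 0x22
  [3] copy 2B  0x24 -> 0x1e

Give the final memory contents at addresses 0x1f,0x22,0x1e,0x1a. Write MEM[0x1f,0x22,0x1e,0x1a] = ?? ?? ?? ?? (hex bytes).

  after D0: wrote 2B at 0x0f = 8a6a
  after D1: wrote 6B at 0x1c = f014c1994dc9
  after D2: wrote 4B at 0x22 = f014c199
  after D3: wrote 2B at 0x1e = c199
query mem[0x1f]=0x99, mem[0x22]=0xf0, mem[0x1e]=0xc1, mem[0x1a]=0x06

MEM[0x1f,0x22,0x1e,0x1a] = 99 f0 c1 06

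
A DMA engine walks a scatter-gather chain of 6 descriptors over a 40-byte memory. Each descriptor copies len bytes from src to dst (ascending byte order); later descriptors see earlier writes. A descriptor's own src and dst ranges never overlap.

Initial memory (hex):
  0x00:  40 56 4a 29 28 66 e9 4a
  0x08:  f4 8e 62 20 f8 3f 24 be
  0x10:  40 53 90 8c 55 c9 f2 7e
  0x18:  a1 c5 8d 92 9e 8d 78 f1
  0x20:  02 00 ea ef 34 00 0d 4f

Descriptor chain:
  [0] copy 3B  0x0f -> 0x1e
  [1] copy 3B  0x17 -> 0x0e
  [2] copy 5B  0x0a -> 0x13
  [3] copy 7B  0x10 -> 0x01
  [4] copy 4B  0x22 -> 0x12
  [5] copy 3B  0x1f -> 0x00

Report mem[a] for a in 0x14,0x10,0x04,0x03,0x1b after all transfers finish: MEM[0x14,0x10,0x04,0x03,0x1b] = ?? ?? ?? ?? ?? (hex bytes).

[0] 0x0f->0x1e len=3 : be 40 53
[1] 0x17->0x0e len=3 : 7e a1 c5
[2] 0x0a->0x13 len=5 : 62 20 f8 3f 7e
[3] 0x10->0x01 len=7 : c5 53 90 62 20 f8 3f
[4] 0x22->0x12 len=4 : ea ef 34 00
[5] 0x1f->0x00 len=3 : 40 53 00
query mem[0x14]=0x34, mem[0x10]=0xc5, mem[0x04]=0x62, mem[0x03]=0x90, mem[0x1b]=0x92

MEM[0x14,0x10,0x04,0x03,0x1b] = 34 c5 62 90 92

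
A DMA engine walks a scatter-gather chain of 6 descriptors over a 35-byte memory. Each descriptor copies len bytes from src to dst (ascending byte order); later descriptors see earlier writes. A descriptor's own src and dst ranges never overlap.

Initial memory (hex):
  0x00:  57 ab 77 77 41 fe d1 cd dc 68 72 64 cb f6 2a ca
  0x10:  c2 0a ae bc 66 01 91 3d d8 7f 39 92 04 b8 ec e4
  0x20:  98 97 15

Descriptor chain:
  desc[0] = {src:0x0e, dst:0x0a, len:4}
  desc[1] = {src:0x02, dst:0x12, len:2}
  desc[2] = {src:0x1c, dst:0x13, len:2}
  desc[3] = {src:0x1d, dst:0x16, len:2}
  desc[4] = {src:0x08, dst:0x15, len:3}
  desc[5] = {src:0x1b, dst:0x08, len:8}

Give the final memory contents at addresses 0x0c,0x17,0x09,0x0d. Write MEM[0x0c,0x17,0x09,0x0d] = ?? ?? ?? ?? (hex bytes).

MEM[0x0c,0x17,0x09,0x0d] = e4 2a 04 98

  after D0: wrote 4B at 0x0a = 2acac20a
  after D1: wrote 2B at 0x12 = 7777
  after D2: wrote 2B at 0x13 = 04b8
  after D3: wrote 2B at 0x16 = b8ec
  after D4: wrote 3B at 0x15 = dc682a
  after D5: wrote 8B at 0x08 = 9204b8ece4989715
query mem[0x0c]=0xe4, mem[0x17]=0x2a, mem[0x09]=0x04, mem[0x0d]=0x98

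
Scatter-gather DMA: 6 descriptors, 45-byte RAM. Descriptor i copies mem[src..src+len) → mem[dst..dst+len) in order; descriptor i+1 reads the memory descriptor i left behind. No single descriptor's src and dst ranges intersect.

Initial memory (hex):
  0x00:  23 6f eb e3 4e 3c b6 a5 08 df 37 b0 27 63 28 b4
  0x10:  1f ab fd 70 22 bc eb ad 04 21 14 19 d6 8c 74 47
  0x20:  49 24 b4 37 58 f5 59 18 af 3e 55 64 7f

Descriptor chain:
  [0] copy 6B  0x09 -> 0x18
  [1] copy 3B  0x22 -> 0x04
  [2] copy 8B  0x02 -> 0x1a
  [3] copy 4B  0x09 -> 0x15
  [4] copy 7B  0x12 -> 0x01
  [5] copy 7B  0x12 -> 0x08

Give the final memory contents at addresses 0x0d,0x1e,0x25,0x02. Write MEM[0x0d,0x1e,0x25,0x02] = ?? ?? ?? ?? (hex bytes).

#0 dst[0x18+6] := {0xdf,0x37,0xb0,0x27,0x63,0x28}
#1 dst[0x04+3] := {0xb4,0x37,0x58}
#2 dst[0x1a+8] := {0xeb,0xe3,0xb4,0x37,0x58,0xa5,0x08,0xdf}
#3 dst[0x15+4] := {0xdf,0x37,0xb0,0x27}
#4 dst[0x01+7] := {0xfd,0x70,0x22,0xdf,0x37,0xb0,0x27}
#5 dst[0x08+7] := {0xfd,0x70,0x22,0xdf,0x37,0xb0,0x27}
query mem[0x0d]=0xb0, mem[0x1e]=0x58, mem[0x25]=0xf5, mem[0x02]=0x70

MEM[0x0d,0x1e,0x25,0x02] = b0 58 f5 70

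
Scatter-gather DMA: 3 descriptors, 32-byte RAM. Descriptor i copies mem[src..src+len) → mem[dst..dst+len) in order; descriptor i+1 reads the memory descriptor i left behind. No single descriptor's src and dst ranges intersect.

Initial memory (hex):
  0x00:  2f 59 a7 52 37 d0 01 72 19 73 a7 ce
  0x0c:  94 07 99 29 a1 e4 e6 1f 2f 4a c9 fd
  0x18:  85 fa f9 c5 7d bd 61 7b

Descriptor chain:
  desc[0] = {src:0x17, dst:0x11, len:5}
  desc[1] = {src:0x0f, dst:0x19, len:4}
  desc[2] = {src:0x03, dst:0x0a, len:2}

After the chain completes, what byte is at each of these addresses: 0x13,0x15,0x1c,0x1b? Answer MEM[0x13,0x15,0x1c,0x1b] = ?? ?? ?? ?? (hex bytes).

D0: mem[0x11..0x15] <- [fd 85 fa f9 c5]
D1: mem[0x19..0x1c] <- [29 a1 fd 85]
D2: mem[0x0a..0x0b] <- [52 37]
query mem[0x13]=0xfa, mem[0x15]=0xc5, mem[0x1c]=0x85, mem[0x1b]=0xfd

MEM[0x13,0x15,0x1c,0x1b] = fa c5 85 fd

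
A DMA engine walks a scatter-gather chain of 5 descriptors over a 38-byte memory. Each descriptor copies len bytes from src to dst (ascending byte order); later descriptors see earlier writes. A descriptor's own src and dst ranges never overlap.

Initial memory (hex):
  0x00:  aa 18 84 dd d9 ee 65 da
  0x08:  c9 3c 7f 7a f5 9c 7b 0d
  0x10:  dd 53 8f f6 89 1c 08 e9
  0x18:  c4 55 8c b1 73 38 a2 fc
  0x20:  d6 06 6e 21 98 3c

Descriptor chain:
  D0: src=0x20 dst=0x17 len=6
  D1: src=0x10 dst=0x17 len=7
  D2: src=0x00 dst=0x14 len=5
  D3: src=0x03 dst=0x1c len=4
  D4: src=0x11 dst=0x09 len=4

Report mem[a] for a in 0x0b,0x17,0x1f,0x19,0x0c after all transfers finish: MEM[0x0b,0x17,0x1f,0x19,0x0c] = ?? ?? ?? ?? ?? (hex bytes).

  after D0: wrote 6B at 0x17 = d6066e21983c
  after D1: wrote 7B at 0x17 = dd538ff6891c08
  after D2: wrote 5B at 0x14 = aa1884ddd9
  after D3: wrote 4B at 0x1c = ddd9ee65
  after D4: wrote 4B at 0x09 = 538ff6aa
query mem[0x0b]=0xf6, mem[0x17]=0xdd, mem[0x1f]=0x65, mem[0x19]=0x8f, mem[0x0c]=0xaa

MEM[0x0b,0x17,0x1f,0x19,0x0c] = f6 dd 65 8f aa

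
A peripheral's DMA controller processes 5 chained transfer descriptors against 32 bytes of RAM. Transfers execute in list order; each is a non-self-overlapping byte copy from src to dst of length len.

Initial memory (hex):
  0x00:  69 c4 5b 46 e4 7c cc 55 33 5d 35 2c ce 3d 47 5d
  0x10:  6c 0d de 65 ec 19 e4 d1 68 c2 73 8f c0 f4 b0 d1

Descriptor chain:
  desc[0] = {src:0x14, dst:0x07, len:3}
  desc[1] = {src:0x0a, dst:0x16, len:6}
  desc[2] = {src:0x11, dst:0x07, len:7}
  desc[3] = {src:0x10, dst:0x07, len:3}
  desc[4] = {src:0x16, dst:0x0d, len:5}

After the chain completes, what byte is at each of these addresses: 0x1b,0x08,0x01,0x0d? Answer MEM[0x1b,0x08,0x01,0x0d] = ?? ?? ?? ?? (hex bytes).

MEM[0x1b,0x08,0x01,0x0d] = 5d 0d c4 35

#0 dst[0x07+3] := {0xec,0x19,0xe4}
#1 dst[0x16+6] := {0x35,0x2c,0xce,0x3d,0x47,0x5d}
#2 dst[0x07+7] := {0x0d,0xde,0x65,0xec,0x19,0x35,0x2c}
#3 dst[0x07+3] := {0x6c,0x0d,0xde}
#4 dst[0x0d+5] := {0x35,0x2c,0xce,0x3d,0x47}
query mem[0x1b]=0x5d, mem[0x08]=0x0d, mem[0x01]=0xc4, mem[0x0d]=0x35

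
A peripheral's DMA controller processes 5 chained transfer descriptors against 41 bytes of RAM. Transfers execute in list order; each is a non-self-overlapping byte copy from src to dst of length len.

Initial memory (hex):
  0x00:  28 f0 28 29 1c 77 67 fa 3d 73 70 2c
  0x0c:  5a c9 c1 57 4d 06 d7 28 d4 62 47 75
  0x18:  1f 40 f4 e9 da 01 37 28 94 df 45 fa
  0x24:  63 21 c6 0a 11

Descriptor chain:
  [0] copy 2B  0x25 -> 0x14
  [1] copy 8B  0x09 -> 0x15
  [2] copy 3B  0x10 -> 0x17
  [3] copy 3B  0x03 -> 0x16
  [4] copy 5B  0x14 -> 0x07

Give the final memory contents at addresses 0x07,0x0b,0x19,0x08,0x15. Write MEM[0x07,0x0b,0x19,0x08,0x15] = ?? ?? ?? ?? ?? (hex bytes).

#0 dst[0x14+2] := {0x21,0xc6}
#1 dst[0x15+8] := {0x73,0x70,0x2c,0x5a,0xc9,0xc1,0x57,0x4d}
#2 dst[0x17+3] := {0x4d,0x06,0xd7}
#3 dst[0x16+3] := {0x29,0x1c,0x77}
#4 dst[0x07+5] := {0x21,0x73,0x29,0x1c,0x77}
query mem[0x07]=0x21, mem[0x0b]=0x77, mem[0x19]=0xd7, mem[0x08]=0x73, mem[0x15]=0x73

MEM[0x07,0x0b,0x19,0x08,0x15] = 21 77 d7 73 73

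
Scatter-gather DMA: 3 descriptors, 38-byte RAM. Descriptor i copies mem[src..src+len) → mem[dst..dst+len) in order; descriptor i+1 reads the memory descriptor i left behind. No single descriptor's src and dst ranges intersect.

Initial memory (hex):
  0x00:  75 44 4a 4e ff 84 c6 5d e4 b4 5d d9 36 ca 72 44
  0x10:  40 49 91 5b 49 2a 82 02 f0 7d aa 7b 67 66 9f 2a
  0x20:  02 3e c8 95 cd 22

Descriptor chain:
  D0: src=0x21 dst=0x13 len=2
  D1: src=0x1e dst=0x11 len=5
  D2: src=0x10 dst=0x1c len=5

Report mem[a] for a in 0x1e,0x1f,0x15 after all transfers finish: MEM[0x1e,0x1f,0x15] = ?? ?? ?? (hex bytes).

MEM[0x1e,0x1f,0x15] = 2a 02 c8

#0 dst[0x13+2] := {0x3e,0xc8}
#1 dst[0x11+5] := {0x9f,0x2a,0x02,0x3e,0xc8}
#2 dst[0x1c+5] := {0x40,0x9f,0x2a,0x02,0x3e}
query mem[0x1e]=0x2a, mem[0x1f]=0x02, mem[0x15]=0xc8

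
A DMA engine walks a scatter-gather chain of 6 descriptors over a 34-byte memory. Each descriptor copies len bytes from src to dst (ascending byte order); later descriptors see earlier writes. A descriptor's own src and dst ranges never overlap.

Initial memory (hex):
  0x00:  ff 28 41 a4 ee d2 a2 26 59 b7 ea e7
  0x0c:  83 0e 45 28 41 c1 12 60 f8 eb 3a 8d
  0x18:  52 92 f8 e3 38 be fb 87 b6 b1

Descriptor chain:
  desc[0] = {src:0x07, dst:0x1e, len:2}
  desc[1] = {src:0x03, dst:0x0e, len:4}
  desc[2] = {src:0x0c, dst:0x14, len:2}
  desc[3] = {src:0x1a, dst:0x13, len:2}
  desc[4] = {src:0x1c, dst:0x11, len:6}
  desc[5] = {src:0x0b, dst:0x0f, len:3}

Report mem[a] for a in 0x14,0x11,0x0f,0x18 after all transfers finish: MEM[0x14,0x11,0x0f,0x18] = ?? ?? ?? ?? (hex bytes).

MEM[0x14,0x11,0x0f,0x18] = 59 0e e7 52

[0] 0x07->0x1e len=2 : 26 59
[1] 0x03->0x0e len=4 : a4 ee d2 a2
[2] 0x0c->0x14 len=2 : 83 0e
[3] 0x1a->0x13 len=2 : f8 e3
[4] 0x1c->0x11 len=6 : 38 be 26 59 b6 b1
[5] 0x0b->0x0f len=3 : e7 83 0e
query mem[0x14]=0x59, mem[0x11]=0x0e, mem[0x0f]=0xe7, mem[0x18]=0x52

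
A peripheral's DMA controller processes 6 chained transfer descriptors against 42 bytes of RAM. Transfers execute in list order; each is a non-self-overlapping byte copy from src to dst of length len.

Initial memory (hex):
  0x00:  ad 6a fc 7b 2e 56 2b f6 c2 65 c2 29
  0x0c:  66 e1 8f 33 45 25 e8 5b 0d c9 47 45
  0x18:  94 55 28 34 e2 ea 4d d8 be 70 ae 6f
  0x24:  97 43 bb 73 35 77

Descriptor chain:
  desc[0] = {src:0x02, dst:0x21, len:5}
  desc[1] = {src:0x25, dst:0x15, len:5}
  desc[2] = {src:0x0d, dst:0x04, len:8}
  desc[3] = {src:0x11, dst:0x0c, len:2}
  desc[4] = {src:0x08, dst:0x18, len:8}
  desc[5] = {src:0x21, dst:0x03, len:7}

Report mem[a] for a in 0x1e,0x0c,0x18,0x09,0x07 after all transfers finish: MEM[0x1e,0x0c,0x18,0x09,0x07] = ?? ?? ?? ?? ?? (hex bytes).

#0 dst[0x21+5] := {0xfc,0x7b,0x2e,0x56,0x2b}
#1 dst[0x15+5] := {0x2b,0xbb,0x73,0x35,0x77}
#2 dst[0x04+8] := {0xe1,0x8f,0x33,0x45,0x25,0xe8,0x5b,0x0d}
#3 dst[0x0c+2] := {0x25,0xe8}
#4 dst[0x18+8] := {0x25,0xe8,0x5b,0x0d,0x25,0xe8,0x8f,0x33}
#5 dst[0x03+7] := {0xfc,0x7b,0x2e,0x56,0x2b,0xbb,0x73}
query mem[0x1e]=0x8f, mem[0x0c]=0x25, mem[0x18]=0x25, mem[0x09]=0x73, mem[0x07]=0x2b

MEM[0x1e,0x0c,0x18,0x09,0x07] = 8f 25 25 73 2b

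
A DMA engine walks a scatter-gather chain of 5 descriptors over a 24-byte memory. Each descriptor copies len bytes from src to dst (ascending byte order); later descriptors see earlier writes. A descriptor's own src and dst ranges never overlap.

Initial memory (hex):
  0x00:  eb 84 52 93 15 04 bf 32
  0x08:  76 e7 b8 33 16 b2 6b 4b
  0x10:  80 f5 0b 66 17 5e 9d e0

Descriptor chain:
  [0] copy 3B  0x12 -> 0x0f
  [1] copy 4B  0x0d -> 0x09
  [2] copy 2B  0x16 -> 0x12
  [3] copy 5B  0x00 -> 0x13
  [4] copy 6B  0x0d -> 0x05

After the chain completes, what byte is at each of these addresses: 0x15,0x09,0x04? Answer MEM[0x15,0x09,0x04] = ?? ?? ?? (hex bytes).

[0] 0x12->0x0f len=3 : 0b 66 17
[1] 0x0d->0x09 len=4 : b2 6b 0b 66
[2] 0x16->0x12 len=2 : 9d e0
[3] 0x00->0x13 len=5 : eb 84 52 93 15
[4] 0x0d->0x05 len=6 : b2 6b 0b 66 17 9d
query mem[0x15]=0x52, mem[0x09]=0x17, mem[0x04]=0x15

MEM[0x15,0x09,0x04] = 52 17 15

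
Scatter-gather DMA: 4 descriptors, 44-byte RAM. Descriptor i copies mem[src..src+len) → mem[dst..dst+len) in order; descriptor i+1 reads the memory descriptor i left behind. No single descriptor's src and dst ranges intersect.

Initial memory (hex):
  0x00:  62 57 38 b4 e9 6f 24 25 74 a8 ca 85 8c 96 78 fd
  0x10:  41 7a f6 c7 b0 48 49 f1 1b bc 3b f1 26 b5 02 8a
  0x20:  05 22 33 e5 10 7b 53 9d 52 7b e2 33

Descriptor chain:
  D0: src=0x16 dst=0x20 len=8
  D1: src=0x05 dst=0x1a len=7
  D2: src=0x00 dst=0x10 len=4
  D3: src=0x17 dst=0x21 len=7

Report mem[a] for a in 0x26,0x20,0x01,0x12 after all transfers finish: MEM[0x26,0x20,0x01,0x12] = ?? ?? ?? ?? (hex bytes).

MEM[0x26,0x20,0x01,0x12] = 25 85 57 38

D0: mem[0x20..0x27] <- [49 f1 1b bc 3b f1 26 b5]
D1: mem[0x1a..0x20] <- [6f 24 25 74 a8 ca 85]
D2: mem[0x10..0x13] <- [62 57 38 b4]
D3: mem[0x21..0x27] <- [f1 1b bc 6f 24 25 74]
query mem[0x26]=0x25, mem[0x20]=0x85, mem[0x01]=0x57, mem[0x12]=0x38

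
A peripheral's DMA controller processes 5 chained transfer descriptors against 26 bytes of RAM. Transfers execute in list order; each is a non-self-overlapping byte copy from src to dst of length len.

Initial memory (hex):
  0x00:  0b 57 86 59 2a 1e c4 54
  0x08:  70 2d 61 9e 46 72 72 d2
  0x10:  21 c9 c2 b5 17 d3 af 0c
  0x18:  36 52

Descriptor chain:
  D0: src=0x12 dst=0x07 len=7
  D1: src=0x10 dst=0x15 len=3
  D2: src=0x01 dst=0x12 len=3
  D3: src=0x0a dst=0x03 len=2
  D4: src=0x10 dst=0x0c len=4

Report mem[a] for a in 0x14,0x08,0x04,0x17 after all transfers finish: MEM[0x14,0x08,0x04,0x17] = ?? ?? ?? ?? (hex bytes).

  after D0: wrote 7B at 0x07 = c2b517d3af0c36
  after D1: wrote 3B at 0x15 = 21c9c2
  after D2: wrote 3B at 0x12 = 578659
  after D3: wrote 2B at 0x03 = d3af
  after D4: wrote 4B at 0x0c = 21c95786
query mem[0x14]=0x59, mem[0x08]=0xb5, mem[0x04]=0xaf, mem[0x17]=0xc2

MEM[0x14,0x08,0x04,0x17] = 59 b5 af c2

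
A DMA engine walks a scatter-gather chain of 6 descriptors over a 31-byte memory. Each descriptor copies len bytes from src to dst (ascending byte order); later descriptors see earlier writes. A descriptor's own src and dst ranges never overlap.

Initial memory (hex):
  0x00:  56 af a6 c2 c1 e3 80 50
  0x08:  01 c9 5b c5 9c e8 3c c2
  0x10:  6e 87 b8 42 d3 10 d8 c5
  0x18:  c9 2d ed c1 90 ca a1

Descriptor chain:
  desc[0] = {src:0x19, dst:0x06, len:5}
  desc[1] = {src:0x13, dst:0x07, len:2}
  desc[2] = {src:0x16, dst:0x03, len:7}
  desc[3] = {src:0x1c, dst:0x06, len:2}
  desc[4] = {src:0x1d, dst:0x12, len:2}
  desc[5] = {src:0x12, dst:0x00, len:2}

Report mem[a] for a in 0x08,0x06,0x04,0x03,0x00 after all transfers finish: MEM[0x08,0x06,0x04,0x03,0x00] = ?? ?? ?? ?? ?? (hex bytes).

MEM[0x08,0x06,0x04,0x03,0x00] = c1 90 c5 d8 ca

D0: mem[0x06..0x0a] <- [2d ed c1 90 ca]
D1: mem[0x07..0x08] <- [42 d3]
D2: mem[0x03..0x09] <- [d8 c5 c9 2d ed c1 90]
D3: mem[0x06..0x07] <- [90 ca]
D4: mem[0x12..0x13] <- [ca a1]
D5: mem[0x00..0x01] <- [ca a1]
query mem[0x08]=0xc1, mem[0x06]=0x90, mem[0x04]=0xc5, mem[0x03]=0xd8, mem[0x00]=0xca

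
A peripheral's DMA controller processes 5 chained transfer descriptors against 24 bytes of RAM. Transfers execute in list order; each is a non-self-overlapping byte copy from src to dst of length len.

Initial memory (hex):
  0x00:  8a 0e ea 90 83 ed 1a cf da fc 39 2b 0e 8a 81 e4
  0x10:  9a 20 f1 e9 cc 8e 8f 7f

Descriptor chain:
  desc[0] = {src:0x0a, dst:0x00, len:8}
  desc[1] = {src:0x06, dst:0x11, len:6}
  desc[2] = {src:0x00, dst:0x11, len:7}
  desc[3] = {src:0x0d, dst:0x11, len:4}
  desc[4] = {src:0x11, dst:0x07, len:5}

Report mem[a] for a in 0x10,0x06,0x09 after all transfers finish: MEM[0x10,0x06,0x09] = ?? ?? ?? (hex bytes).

MEM[0x10,0x06,0x09] = 9a 9a e4

[0] 0x0a->0x00 len=8 : 39 2b 0e 8a 81 e4 9a 20
[1] 0x06->0x11 len=6 : 9a 20 da fc 39 2b
[2] 0x00->0x11 len=7 : 39 2b 0e 8a 81 e4 9a
[3] 0x0d->0x11 len=4 : 8a 81 e4 9a
[4] 0x11->0x07 len=5 : 8a 81 e4 9a 81
query mem[0x10]=0x9a, mem[0x06]=0x9a, mem[0x09]=0xe4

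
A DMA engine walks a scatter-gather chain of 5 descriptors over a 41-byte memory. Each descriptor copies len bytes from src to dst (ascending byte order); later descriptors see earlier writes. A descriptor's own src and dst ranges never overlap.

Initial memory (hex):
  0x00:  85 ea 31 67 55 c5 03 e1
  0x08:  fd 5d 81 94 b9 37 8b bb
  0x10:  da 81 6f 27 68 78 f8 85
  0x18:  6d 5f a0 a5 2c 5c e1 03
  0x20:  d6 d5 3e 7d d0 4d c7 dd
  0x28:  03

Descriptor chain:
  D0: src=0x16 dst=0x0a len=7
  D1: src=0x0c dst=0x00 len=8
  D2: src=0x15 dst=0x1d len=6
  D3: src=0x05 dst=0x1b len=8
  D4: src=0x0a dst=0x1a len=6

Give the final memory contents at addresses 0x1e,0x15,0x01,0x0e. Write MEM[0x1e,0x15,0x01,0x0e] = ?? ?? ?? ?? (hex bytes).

MEM[0x1e,0x15,0x01,0x0e] = a0 78 5f a0

D0: mem[0x0a..0x10] <- [f8 85 6d 5f a0 a5 2c]
D1: mem[0x00..0x07] <- [6d 5f a0 a5 2c 81 6f 27]
D2: mem[0x1d..0x22] <- [78 f8 85 6d 5f a0]
D3: mem[0x1b..0x22] <- [81 6f 27 fd 5d f8 85 6d]
D4: mem[0x1a..0x1f] <- [f8 85 6d 5f a0 a5]
query mem[0x1e]=0xa0, mem[0x15]=0x78, mem[0x01]=0x5f, mem[0x0e]=0xa0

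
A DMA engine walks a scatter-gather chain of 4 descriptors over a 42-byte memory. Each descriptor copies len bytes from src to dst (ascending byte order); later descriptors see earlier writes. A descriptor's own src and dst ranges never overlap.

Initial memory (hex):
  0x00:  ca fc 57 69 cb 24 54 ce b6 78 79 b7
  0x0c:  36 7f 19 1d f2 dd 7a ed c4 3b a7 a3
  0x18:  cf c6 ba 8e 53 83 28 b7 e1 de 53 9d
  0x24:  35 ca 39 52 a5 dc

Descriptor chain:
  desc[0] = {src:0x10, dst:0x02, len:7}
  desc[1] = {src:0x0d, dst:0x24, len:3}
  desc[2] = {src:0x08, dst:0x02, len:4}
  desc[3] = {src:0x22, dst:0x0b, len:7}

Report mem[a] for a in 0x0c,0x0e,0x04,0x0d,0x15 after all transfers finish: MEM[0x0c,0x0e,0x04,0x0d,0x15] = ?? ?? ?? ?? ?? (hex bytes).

[0] 0x10->0x02 len=7 : f2 dd 7a ed c4 3b a7
[1] 0x0d->0x24 len=3 : 7f 19 1d
[2] 0x08->0x02 len=4 : a7 78 79 b7
[3] 0x22->0x0b len=7 : 53 9d 7f 19 1d 52 a5
query mem[0x0c]=0x9d, mem[0x0e]=0x19, mem[0x04]=0x79, mem[0x0d]=0x7f, mem[0x15]=0x3b

MEM[0x0c,0x0e,0x04,0x0d,0x15] = 9d 19 79 7f 3b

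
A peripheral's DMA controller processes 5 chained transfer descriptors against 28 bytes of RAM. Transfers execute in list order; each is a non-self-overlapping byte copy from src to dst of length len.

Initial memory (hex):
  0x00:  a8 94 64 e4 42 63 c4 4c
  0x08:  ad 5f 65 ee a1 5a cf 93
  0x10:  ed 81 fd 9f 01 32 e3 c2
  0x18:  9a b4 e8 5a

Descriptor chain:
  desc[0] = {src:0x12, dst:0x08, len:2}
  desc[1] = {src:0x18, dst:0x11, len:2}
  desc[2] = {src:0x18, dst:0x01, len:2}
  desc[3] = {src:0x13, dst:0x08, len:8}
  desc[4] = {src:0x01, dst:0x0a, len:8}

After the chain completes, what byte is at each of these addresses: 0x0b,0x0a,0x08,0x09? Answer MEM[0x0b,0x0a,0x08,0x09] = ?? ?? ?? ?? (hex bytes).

MEM[0x0b,0x0a,0x08,0x09] = b4 9a 9f 01

  after D0: wrote 2B at 0x08 = fd9f
  after D1: wrote 2B at 0x11 = 9ab4
  after D2: wrote 2B at 0x01 = 9ab4
  after D3: wrote 8B at 0x08 = 9f0132e3c29ab4e8
  after D4: wrote 8B at 0x0a = 9ab4e44263c44c9f
query mem[0x0b]=0xb4, mem[0x0a]=0x9a, mem[0x08]=0x9f, mem[0x09]=0x01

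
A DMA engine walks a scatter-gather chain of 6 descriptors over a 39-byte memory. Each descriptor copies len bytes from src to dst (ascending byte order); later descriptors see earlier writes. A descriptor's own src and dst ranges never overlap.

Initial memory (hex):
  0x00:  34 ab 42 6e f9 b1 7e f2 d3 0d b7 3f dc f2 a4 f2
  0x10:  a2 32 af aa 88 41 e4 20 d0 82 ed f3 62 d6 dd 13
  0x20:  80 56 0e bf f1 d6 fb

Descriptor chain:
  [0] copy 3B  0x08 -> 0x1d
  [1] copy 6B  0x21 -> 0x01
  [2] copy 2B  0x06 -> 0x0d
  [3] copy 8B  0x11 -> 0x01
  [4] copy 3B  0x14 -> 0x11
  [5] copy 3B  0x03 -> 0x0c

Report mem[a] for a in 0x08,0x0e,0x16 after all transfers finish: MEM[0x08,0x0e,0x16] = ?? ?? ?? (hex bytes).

MEM[0x08,0x0e,0x16] = d0 41 e4

[0] 0x08->0x1d len=3 : d3 0d b7
[1] 0x21->0x01 len=6 : 56 0e bf f1 d6 fb
[2] 0x06->0x0d len=2 : fb f2
[3] 0x11->0x01 len=8 : 32 af aa 88 41 e4 20 d0
[4] 0x14->0x11 len=3 : 88 41 e4
[5] 0x03->0x0c len=3 : aa 88 41
query mem[0x08]=0xd0, mem[0x0e]=0x41, mem[0x16]=0xe4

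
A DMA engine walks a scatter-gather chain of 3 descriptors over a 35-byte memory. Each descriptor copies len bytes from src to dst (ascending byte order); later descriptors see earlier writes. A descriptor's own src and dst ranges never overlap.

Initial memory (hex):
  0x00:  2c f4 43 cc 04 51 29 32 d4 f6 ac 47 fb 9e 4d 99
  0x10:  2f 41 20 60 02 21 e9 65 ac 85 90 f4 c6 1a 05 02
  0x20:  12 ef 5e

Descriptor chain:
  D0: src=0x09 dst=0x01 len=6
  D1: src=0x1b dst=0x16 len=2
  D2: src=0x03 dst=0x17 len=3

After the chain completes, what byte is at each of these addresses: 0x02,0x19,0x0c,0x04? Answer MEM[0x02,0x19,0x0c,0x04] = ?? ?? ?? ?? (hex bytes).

  after D0: wrote 6B at 0x01 = f6ac47fb9e4d
  after D1: wrote 2B at 0x16 = f4c6
  after D2: wrote 3B at 0x17 = 47fb9e
query mem[0x02]=0xac, mem[0x19]=0x9e, mem[0x0c]=0xfb, mem[0x04]=0xfb

MEM[0x02,0x19,0x0c,0x04] = ac 9e fb fb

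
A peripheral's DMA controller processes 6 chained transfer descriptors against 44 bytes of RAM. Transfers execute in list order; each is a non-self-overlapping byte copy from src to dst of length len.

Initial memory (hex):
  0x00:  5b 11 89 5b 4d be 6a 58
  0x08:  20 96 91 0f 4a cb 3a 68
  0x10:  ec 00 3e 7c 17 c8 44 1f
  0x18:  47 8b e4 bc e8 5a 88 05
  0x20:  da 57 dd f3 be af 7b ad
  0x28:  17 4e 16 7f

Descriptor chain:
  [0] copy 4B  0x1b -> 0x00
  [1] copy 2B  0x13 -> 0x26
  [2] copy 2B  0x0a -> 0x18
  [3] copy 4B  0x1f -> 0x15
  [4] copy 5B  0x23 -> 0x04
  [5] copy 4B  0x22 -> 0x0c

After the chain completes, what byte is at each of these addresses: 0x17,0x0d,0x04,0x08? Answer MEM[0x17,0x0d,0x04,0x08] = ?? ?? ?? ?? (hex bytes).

D0: mem[0x00..0x03] <- [bc e8 5a 88]
D1: mem[0x26..0x27] <- [7c 17]
D2: mem[0x18..0x19] <- [91 0f]
D3: mem[0x15..0x18] <- [05 da 57 dd]
D4: mem[0x04..0x08] <- [f3 be af 7c 17]
D5: mem[0x0c..0x0f] <- [dd f3 be af]
query mem[0x17]=0x57, mem[0x0d]=0xf3, mem[0x04]=0xf3, mem[0x08]=0x17

MEM[0x17,0x0d,0x04,0x08] = 57 f3 f3 17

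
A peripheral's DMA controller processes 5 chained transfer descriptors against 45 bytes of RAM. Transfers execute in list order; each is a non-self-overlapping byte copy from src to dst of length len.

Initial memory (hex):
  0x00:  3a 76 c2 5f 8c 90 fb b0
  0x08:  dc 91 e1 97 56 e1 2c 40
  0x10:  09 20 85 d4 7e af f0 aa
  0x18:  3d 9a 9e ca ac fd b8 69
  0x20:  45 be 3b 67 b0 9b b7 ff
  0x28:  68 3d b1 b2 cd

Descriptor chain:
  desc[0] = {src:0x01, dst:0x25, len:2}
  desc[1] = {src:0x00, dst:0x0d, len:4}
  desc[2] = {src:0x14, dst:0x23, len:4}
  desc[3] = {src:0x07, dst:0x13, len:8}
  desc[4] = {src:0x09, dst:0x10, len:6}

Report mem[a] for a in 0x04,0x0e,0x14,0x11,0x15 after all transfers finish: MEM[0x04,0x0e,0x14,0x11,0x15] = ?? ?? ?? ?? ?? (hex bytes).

MEM[0x04,0x0e,0x14,0x11,0x15] = 8c 76 3a e1 76

#0 dst[0x25+2] := {0x76,0xc2}
#1 dst[0x0d+4] := {0x3a,0x76,0xc2,0x5f}
#2 dst[0x23+4] := {0x7e,0xaf,0xf0,0xaa}
#3 dst[0x13+8] := {0xb0,0xdc,0x91,0xe1,0x97,0x56,0x3a,0x76}
#4 dst[0x10+6] := {0x91,0xe1,0x97,0x56,0x3a,0x76}
query mem[0x04]=0x8c, mem[0x0e]=0x76, mem[0x14]=0x3a, mem[0x11]=0xe1, mem[0x15]=0x76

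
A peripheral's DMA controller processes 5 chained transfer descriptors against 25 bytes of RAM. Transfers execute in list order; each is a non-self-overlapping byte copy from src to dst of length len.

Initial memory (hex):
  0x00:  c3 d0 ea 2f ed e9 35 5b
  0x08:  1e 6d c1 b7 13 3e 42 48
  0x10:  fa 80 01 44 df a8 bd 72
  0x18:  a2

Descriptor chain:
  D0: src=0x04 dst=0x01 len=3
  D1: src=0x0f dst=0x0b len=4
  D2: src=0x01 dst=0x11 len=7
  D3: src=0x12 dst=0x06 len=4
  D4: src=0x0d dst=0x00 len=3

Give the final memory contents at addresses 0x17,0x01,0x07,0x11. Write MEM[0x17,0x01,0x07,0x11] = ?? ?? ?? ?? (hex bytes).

MEM[0x17,0x01,0x07,0x11] = 5b 01 35 ed

[0] 0x04->0x01 len=3 : ed e9 35
[1] 0x0f->0x0b len=4 : 48 fa 80 01
[2] 0x01->0x11 len=7 : ed e9 35 ed e9 35 5b
[3] 0x12->0x06 len=4 : e9 35 ed e9
[4] 0x0d->0x00 len=3 : 80 01 48
query mem[0x17]=0x5b, mem[0x01]=0x01, mem[0x07]=0x35, mem[0x11]=0xed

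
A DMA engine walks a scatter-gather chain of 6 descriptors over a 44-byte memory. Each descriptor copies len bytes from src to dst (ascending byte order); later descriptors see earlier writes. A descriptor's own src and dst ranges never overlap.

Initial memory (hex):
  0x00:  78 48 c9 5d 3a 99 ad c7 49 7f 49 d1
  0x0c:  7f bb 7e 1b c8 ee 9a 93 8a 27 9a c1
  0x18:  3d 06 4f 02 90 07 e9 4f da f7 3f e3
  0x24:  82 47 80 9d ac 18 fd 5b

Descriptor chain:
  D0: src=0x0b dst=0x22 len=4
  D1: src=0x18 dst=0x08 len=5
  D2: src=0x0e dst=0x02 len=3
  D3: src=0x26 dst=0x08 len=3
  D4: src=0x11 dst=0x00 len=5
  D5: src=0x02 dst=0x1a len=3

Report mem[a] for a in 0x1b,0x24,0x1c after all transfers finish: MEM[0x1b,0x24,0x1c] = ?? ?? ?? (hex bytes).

MEM[0x1b,0x24,0x1c] = 8a bb 27

  after D0: wrote 4B at 0x22 = d17fbb7e
  after D1: wrote 5B at 0x08 = 3d064f0290
  after D2: wrote 3B at 0x02 = 7e1bc8
  after D3: wrote 3B at 0x08 = 809dac
  after D4: wrote 5B at 0x00 = ee9a938a27
  after D5: wrote 3B at 0x1a = 938a27
query mem[0x1b]=0x8a, mem[0x24]=0xbb, mem[0x1c]=0x27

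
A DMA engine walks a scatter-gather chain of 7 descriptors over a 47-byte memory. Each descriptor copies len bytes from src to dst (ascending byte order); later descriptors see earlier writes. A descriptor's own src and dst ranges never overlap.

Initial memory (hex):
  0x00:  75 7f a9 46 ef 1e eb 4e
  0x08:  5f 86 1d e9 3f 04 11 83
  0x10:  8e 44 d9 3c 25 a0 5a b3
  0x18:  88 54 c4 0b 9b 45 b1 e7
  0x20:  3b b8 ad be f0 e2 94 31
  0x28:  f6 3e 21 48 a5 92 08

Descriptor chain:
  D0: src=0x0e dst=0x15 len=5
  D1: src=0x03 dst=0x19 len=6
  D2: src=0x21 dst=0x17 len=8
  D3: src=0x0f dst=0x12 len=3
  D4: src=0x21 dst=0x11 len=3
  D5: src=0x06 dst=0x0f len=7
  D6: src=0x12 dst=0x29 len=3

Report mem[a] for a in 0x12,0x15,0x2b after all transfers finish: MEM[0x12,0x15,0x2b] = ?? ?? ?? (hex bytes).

MEM[0x12,0x15,0x2b] = 86 3f e9

#0 dst[0x15+5] := {0x11,0x83,0x8e,0x44,0xd9}
#1 dst[0x19+6] := {0x46,0xef,0x1e,0xeb,0x4e,0x5f}
#2 dst[0x17+8] := {0xb8,0xad,0xbe,0xf0,0xe2,0x94,0x31,0xf6}
#3 dst[0x12+3] := {0x83,0x8e,0x44}
#4 dst[0x11+3] := {0xb8,0xad,0xbe}
#5 dst[0x0f+7] := {0xeb,0x4e,0x5f,0x86,0x1d,0xe9,0x3f}
#6 dst[0x29+3] := {0x86,0x1d,0xe9}
query mem[0x12]=0x86, mem[0x15]=0x3f, mem[0x2b]=0xe9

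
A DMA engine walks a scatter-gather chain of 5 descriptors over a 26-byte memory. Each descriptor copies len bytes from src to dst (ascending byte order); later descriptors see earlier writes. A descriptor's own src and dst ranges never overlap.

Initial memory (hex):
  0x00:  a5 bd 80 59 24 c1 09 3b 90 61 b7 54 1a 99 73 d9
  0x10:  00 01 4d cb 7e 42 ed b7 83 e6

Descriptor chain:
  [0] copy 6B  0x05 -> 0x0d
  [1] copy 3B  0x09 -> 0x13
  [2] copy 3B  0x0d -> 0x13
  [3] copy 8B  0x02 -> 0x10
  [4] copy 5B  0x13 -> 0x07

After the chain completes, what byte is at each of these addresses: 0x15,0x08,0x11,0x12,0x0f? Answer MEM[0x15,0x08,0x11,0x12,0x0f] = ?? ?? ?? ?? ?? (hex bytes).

[0] 0x05->0x0d len=6 : c1 09 3b 90 61 b7
[1] 0x09->0x13 len=3 : 61 b7 54
[2] 0x0d->0x13 len=3 : c1 09 3b
[3] 0x02->0x10 len=8 : 80 59 24 c1 09 3b 90 61
[4] 0x13->0x07 len=5 : c1 09 3b 90 61
query mem[0x15]=0x3b, mem[0x08]=0x09, mem[0x11]=0x59, mem[0x12]=0x24, mem[0x0f]=0x3b

MEM[0x15,0x08,0x11,0x12,0x0f] = 3b 09 59 24 3b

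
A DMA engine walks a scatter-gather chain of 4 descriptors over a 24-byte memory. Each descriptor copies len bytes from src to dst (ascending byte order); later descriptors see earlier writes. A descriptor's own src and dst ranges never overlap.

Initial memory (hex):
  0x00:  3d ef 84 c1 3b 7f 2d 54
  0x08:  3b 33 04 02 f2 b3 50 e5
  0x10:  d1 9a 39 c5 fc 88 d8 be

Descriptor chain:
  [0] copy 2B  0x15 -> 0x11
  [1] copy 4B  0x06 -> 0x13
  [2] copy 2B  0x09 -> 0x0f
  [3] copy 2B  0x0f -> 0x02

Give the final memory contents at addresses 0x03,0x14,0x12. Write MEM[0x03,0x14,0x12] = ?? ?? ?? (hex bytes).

#0 dst[0x11+2] := {0x88,0xd8}
#1 dst[0x13+4] := {0x2d,0x54,0x3b,0x33}
#2 dst[0x0f+2] := {0x33,0x04}
#3 dst[0x02+2] := {0x33,0x04}
query mem[0x03]=0x04, mem[0x14]=0x54, mem[0x12]=0xd8

MEM[0x03,0x14,0x12] = 04 54 d8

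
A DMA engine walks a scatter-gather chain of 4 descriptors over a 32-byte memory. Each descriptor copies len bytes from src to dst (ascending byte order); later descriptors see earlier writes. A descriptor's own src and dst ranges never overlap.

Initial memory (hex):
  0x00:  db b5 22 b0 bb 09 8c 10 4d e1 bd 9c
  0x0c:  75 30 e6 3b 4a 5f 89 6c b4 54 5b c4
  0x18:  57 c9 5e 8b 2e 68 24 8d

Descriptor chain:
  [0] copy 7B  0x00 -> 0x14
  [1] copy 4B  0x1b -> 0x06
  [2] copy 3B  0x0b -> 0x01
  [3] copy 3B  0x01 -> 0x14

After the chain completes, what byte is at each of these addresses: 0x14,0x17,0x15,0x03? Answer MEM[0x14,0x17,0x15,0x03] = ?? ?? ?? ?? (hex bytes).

MEM[0x14,0x17,0x15,0x03] = 9c b0 75 30

D0: mem[0x14..0x1a] <- [db b5 22 b0 bb 09 8c]
D1: mem[0x06..0x09] <- [8b 2e 68 24]
D2: mem[0x01..0x03] <- [9c 75 30]
D3: mem[0x14..0x16] <- [9c 75 30]
query mem[0x14]=0x9c, mem[0x17]=0xb0, mem[0x15]=0x75, mem[0x03]=0x30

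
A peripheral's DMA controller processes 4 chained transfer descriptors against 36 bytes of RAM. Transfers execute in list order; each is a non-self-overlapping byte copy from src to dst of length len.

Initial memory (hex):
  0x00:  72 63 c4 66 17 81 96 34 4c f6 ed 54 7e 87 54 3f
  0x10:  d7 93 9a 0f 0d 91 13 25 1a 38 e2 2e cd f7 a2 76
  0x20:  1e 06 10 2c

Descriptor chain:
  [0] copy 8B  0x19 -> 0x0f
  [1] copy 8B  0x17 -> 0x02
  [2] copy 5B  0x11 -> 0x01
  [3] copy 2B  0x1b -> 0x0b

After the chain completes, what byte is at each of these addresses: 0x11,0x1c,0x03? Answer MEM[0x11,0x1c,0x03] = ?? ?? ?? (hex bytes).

[0] 0x19->0x0f len=8 : 38 e2 2e cd f7 a2 76 1e
[1] 0x17->0x02 len=8 : 25 1a 38 e2 2e cd f7 a2
[2] 0x11->0x01 len=5 : 2e cd f7 a2 76
[3] 0x1b->0x0b len=2 : 2e cd
query mem[0x11]=0x2e, mem[0x1c]=0xcd, mem[0x03]=0xf7

MEM[0x11,0x1c,0x03] = 2e cd f7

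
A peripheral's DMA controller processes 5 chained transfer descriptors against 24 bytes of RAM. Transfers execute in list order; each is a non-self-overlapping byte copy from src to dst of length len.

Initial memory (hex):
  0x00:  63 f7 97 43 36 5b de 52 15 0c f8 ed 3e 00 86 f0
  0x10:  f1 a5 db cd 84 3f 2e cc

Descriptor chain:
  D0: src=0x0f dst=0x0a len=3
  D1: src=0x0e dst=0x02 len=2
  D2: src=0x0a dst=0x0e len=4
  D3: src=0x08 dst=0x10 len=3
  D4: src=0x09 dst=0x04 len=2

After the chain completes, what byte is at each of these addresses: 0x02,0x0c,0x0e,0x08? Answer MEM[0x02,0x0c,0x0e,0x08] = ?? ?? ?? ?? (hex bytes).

MEM[0x02,0x0c,0x0e,0x08] = 86 a5 f0 15

D0: mem[0x0a..0x0c] <- [f0 f1 a5]
D1: mem[0x02..0x03] <- [86 f0]
D2: mem[0x0e..0x11] <- [f0 f1 a5 00]
D3: mem[0x10..0x12] <- [15 0c f0]
D4: mem[0x04..0x05] <- [0c f0]
query mem[0x02]=0x86, mem[0x0c]=0xa5, mem[0x0e]=0xf0, mem[0x08]=0x15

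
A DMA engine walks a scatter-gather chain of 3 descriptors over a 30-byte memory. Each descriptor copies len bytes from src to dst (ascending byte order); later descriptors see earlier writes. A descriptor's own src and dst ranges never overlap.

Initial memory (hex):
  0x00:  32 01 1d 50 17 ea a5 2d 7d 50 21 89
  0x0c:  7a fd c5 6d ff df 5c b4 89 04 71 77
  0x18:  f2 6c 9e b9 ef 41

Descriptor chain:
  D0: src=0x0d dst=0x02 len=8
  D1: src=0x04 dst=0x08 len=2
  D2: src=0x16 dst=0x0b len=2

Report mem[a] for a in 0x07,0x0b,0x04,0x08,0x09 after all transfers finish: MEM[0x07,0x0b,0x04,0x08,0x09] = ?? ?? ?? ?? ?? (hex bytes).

MEM[0x07,0x0b,0x04,0x08,0x09] = 5c 71 6d 6d ff

#0 dst[0x02+8] := {0xfd,0xc5,0x6d,0xff,0xdf,0x5c,0xb4,0x89}
#1 dst[0x08+2] := {0x6d,0xff}
#2 dst[0x0b+2] := {0x71,0x77}
query mem[0x07]=0x5c, mem[0x0b]=0x71, mem[0x04]=0x6d, mem[0x08]=0x6d, mem[0x09]=0xff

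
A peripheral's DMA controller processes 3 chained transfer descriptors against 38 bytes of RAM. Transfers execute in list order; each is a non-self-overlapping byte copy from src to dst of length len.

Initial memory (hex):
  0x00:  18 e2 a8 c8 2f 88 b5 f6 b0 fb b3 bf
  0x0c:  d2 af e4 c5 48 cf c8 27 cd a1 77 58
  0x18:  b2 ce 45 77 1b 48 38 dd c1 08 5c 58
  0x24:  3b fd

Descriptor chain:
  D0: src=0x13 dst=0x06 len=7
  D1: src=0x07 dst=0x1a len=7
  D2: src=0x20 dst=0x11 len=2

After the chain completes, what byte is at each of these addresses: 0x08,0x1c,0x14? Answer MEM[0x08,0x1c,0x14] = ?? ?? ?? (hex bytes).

[0] 0x13->0x06 len=7 : 27 cd a1 77 58 b2 ce
[1] 0x07->0x1a len=7 : cd a1 77 58 b2 ce af
[2] 0x20->0x11 len=2 : af 08
query mem[0x08]=0xa1, mem[0x1c]=0x77, mem[0x14]=0xcd

MEM[0x08,0x1c,0x14] = a1 77 cd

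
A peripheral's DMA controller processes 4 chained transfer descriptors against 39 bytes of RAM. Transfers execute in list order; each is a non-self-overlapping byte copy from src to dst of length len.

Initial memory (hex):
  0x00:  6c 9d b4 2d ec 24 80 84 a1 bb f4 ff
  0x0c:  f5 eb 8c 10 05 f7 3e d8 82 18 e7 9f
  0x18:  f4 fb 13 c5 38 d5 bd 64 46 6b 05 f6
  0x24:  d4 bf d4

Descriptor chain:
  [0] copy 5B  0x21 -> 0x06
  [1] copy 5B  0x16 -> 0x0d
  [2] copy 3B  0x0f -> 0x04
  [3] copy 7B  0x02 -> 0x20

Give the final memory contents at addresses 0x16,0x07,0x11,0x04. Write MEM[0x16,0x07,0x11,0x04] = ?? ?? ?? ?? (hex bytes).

  after D0: wrote 5B at 0x06 = 6b05f6d4bf
  after D1: wrote 5B at 0x0d = e79ff4fb13
  after D2: wrote 3B at 0x04 = f4fb13
  after D3: wrote 7B at 0x20 = b42df4fb1305f6
query mem[0x16]=0xe7, mem[0x07]=0x05, mem[0x11]=0x13, mem[0x04]=0xf4

MEM[0x16,0x07,0x11,0x04] = e7 05 13 f4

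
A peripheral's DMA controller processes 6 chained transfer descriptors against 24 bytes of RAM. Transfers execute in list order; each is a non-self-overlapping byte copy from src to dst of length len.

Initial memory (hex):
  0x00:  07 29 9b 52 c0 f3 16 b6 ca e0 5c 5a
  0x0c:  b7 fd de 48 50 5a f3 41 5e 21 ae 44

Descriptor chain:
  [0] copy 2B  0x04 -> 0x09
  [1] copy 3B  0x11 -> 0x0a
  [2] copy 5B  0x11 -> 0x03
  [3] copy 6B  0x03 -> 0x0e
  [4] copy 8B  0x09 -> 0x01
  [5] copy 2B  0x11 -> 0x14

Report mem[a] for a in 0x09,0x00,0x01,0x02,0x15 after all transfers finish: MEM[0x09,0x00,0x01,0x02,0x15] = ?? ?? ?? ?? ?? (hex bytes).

[0] 0x04->0x09 len=2 : c0 f3
[1] 0x11->0x0a len=3 : 5a f3 41
[2] 0x11->0x03 len=5 : 5a f3 41 5e 21
[3] 0x03->0x0e len=6 : 5a f3 41 5e 21 ca
[4] 0x09->0x01 len=8 : c0 5a f3 41 fd 5a f3 41
[5] 0x11->0x14 len=2 : 5e 21
query mem[0x09]=0xc0, mem[0x00]=0x07, mem[0x01]=0xc0, mem[0x02]=0x5a, mem[0x15]=0x21

MEM[0x09,0x00,0x01,0x02,0x15] = c0 07 c0 5a 21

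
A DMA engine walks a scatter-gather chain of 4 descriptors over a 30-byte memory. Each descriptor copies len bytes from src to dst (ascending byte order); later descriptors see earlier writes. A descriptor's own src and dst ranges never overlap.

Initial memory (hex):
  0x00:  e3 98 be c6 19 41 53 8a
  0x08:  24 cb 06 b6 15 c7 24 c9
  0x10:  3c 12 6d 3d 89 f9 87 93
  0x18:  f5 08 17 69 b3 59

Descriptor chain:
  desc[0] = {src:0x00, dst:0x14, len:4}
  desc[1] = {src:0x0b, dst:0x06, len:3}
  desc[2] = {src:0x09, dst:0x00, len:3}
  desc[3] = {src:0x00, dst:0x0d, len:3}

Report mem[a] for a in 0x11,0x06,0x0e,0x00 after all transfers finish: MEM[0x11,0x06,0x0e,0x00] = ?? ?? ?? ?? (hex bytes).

MEM[0x11,0x06,0x0e,0x00] = 12 b6 06 cb

#0 dst[0x14+4] := {0xe3,0x98,0xbe,0xc6}
#1 dst[0x06+3] := {0xb6,0x15,0xc7}
#2 dst[0x00+3] := {0xcb,0x06,0xb6}
#3 dst[0x0d+3] := {0xcb,0x06,0xb6}
query mem[0x11]=0x12, mem[0x06]=0xb6, mem[0x0e]=0x06, mem[0x00]=0xcb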